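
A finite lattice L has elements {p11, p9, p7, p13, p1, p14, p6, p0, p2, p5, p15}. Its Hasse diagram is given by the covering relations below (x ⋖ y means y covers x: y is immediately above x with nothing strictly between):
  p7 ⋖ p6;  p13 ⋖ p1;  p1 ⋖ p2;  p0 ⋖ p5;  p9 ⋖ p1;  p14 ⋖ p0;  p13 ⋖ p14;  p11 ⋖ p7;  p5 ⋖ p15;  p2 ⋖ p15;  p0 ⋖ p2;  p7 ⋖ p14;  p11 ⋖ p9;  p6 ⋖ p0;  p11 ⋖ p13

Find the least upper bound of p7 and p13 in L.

Common upper bounds of {p7, p13}: p0, p14, p15, p2, p5.
The least among these is p14.

p14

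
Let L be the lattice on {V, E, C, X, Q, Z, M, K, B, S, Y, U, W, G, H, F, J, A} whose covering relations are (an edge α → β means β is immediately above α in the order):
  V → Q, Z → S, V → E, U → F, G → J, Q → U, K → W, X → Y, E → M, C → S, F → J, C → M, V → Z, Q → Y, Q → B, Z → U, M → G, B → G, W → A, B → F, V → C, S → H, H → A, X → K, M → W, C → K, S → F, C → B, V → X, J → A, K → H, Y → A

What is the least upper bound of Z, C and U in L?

Common upper bounds of {Z, C, U}: A, F, J.
The least among these is F.

F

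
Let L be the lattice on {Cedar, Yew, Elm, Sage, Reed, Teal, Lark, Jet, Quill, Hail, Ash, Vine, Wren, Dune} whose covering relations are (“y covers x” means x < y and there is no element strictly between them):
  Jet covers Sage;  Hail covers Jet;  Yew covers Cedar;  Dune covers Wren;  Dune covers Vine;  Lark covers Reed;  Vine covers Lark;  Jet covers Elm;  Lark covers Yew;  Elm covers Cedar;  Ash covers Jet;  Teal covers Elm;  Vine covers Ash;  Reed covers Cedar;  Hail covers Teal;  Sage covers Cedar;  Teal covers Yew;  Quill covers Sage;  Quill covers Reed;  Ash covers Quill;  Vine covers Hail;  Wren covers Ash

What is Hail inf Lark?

Yew

Common lower bounds of {Hail, Lark}: Cedar, Yew.
The greatest among these is Yew.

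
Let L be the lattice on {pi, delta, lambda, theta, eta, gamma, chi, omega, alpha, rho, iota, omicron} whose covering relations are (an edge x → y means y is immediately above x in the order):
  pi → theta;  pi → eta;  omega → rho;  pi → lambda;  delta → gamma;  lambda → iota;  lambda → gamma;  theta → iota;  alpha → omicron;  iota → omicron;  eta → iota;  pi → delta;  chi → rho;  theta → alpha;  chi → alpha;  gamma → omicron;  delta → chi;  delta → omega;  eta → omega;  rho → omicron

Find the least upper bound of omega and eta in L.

Common upper bounds of {omega, eta}: omega, omicron, rho.
The least among these is omega.

omega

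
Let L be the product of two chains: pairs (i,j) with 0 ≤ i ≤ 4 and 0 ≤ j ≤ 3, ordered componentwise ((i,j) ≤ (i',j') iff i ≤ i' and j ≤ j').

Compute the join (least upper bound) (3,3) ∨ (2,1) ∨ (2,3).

In a product of chains, the join is componentwise max, giving (3,3).

(3,3)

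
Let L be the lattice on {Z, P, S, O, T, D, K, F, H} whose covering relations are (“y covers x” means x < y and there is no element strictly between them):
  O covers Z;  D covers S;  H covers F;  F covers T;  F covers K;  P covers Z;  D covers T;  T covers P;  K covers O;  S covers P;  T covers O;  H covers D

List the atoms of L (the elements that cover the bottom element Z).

O, P

The atoms are exactly the elements that cover Z: O, P.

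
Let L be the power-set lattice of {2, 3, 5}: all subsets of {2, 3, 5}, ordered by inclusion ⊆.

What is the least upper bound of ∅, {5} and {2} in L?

{2,5}

Under ⊆, join is union: ∅ ∪ {5} ∪ {2} = {2,5}.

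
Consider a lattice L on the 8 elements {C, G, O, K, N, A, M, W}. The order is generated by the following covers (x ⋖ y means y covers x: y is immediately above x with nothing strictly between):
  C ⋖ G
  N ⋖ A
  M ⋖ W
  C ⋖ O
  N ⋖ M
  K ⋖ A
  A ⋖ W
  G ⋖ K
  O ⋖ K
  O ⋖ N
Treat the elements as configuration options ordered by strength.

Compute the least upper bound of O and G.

K

Common upper bounds of {O, G}: A, K, W.
The least among these is K.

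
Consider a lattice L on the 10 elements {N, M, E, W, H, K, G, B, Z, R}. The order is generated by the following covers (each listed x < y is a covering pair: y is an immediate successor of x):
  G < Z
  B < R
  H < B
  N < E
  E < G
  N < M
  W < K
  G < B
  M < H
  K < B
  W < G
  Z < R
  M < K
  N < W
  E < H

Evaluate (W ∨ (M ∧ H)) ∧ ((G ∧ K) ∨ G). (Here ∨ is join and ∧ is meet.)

M ∧ H = M
W ∨ M = K
G ∧ K = W
W ∨ G = G
K ∧ G = W

W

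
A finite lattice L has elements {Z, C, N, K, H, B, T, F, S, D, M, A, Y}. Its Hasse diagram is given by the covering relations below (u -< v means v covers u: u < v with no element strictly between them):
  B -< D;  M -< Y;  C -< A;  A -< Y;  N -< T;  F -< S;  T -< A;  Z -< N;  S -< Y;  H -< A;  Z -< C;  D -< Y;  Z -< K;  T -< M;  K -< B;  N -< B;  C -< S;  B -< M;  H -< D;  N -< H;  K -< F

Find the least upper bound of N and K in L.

Common upper bounds of {N, K}: B, D, M, Y.
The least among these is B.

B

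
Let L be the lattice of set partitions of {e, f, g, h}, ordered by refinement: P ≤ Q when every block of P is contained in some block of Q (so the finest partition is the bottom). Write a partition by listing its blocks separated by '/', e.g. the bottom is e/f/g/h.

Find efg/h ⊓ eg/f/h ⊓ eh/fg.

e/f/g/h

Common lower bounds of {efg/h, eg/f/h, eh/fg}: e/f/g/h.
The greatest among these is e/f/g/h.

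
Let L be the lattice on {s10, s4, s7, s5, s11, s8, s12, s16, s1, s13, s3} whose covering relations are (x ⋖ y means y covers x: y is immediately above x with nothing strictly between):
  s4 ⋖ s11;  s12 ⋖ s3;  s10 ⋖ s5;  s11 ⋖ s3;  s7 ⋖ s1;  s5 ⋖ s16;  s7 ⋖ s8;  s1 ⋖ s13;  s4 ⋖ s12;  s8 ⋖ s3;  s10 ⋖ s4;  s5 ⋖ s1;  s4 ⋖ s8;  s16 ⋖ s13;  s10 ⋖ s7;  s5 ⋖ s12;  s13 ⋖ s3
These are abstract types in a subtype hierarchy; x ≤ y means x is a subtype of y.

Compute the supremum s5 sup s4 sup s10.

Common upper bounds of {s5, s4, s10}: s12, s3.
The least among these is s12.

s12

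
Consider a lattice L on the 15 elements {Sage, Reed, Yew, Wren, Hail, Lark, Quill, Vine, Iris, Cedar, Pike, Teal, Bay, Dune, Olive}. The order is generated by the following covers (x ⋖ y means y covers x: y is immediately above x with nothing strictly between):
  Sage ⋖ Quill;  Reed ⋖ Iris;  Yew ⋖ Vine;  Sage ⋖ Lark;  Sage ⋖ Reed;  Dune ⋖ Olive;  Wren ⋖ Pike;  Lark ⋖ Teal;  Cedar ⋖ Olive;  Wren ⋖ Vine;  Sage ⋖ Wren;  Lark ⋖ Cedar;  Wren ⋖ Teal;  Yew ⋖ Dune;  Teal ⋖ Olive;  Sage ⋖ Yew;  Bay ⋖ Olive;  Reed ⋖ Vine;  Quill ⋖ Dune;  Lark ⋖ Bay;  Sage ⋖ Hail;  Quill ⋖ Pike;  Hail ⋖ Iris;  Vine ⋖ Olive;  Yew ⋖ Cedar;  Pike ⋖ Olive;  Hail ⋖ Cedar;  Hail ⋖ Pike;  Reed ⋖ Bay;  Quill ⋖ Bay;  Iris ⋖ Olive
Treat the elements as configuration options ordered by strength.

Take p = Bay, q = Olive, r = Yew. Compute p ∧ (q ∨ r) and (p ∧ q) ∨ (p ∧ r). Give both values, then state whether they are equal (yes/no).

q ∨ r = Olive, so p ∧ (q ∨ r) = Bay ∧ Olive = Bay.
p ∧ q = Bay and p ∧ r = Sage, so (p ∧ q) ∨ (p ∧ r) = Bay ∨ Sage = Bay.
Equal: yes.

Bay; Bay; yes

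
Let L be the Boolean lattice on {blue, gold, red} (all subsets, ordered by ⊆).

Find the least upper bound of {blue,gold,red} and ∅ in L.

{blue,gold,red}

Under ⊆, join is union: {blue,gold,red} ∪ ∅ = {blue,gold,red}.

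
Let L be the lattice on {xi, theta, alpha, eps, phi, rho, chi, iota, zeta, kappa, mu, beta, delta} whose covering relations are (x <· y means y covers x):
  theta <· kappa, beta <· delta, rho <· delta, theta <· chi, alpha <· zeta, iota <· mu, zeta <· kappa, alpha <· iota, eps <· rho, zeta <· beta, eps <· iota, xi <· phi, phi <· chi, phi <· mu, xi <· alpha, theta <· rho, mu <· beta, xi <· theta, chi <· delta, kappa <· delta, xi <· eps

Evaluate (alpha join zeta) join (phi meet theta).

zeta

alpha ∨ zeta = zeta
phi ∧ theta = xi
zeta ∨ xi = zeta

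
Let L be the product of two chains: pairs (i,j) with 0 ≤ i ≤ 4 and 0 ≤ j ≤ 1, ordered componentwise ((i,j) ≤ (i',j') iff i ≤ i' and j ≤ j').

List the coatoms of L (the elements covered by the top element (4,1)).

(3,1), (4,0)

The coatoms are exactly the elements covered by (4,1): (3,1), (4,0).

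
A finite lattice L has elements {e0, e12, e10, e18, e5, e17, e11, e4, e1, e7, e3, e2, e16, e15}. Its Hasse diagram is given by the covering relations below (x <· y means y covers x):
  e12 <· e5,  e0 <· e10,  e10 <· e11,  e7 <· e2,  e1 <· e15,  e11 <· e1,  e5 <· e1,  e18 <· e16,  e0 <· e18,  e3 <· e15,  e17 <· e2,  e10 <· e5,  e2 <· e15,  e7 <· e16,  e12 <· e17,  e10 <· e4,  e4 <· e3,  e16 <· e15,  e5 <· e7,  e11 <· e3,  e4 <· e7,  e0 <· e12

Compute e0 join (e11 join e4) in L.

e3

e11 ∨ e4 = e3
e0 ∨ e3 = e3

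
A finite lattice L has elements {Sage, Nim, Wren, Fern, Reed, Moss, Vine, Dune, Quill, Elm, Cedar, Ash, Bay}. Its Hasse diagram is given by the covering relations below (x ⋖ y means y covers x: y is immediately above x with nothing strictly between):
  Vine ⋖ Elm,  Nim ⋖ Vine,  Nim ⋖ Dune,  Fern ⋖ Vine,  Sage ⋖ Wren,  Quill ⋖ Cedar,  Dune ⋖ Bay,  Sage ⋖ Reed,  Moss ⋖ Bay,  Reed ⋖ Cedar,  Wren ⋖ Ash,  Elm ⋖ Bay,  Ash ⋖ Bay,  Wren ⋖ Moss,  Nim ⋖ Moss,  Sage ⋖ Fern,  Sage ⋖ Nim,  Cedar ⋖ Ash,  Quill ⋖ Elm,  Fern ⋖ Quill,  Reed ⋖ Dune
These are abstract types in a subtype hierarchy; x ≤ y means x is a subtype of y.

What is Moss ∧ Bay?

Moss

Common lower bounds of {Moss, Bay}: Moss, Nim, Sage, Wren.
The greatest among these is Moss.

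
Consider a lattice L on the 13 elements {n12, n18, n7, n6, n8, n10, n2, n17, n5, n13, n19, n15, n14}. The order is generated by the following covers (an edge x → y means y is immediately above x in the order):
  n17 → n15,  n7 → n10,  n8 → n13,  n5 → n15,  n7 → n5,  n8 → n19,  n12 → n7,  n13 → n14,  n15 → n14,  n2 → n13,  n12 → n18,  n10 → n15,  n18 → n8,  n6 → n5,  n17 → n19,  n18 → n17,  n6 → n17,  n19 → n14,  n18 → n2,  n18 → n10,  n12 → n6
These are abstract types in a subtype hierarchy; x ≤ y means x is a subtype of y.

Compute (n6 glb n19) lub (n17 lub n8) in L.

n19

n6 ∧ n19 = n6
n17 ∨ n8 = n19
n6 ∨ n19 = n19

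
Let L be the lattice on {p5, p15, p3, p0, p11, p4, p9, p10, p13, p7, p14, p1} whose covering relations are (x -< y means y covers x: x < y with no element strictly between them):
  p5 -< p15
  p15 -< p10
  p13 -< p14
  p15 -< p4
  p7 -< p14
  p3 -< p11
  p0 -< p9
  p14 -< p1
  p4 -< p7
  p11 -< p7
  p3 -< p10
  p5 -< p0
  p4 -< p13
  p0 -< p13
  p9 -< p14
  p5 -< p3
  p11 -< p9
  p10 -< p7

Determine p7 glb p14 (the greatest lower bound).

p7

Common lower bounds of {p7, p14}: p10, p11, p15, p3, p4, p5, p7.
The greatest among these is p7.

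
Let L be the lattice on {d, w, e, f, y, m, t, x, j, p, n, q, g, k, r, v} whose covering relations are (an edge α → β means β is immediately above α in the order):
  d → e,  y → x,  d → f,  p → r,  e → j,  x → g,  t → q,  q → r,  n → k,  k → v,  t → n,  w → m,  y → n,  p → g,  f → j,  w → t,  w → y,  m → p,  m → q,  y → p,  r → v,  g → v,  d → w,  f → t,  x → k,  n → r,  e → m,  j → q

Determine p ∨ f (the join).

r

Common upper bounds of {p, f}: r, v.
The least among these is r.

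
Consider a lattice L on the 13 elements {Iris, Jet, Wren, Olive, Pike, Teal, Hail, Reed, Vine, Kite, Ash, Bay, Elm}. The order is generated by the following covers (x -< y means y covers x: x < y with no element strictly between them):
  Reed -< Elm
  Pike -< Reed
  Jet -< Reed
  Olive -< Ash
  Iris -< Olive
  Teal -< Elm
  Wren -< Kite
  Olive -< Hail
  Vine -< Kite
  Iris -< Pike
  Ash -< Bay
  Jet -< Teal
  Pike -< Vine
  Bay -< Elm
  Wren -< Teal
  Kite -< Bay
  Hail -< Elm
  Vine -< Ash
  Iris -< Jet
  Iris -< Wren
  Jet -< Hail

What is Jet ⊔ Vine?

Elm

Common upper bounds of {Jet, Vine}: Elm.
The least among these is Elm.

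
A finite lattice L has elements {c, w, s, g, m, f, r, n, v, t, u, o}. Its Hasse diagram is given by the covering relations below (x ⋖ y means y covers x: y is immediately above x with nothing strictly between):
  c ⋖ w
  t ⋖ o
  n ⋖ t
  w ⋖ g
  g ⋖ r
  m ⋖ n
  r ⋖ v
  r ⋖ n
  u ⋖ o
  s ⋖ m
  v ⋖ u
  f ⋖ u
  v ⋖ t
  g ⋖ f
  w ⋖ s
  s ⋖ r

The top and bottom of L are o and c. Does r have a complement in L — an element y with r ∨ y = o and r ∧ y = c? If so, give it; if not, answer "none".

none

For every candidate y, either r ∨ y ≠ o or r ∧ y ≠ c; no complement exists.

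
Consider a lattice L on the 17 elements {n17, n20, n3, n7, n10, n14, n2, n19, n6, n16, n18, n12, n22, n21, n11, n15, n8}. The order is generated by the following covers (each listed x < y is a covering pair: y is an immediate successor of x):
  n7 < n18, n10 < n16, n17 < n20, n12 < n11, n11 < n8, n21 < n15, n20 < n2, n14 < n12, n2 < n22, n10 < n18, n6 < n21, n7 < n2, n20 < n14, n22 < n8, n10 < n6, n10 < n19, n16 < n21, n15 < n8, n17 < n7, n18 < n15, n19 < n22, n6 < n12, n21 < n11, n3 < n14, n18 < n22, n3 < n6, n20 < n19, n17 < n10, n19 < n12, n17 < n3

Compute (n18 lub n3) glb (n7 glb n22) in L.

n7

n18 ∨ n3 = n15
n7 ∧ n22 = n7
n15 ∧ n7 = n7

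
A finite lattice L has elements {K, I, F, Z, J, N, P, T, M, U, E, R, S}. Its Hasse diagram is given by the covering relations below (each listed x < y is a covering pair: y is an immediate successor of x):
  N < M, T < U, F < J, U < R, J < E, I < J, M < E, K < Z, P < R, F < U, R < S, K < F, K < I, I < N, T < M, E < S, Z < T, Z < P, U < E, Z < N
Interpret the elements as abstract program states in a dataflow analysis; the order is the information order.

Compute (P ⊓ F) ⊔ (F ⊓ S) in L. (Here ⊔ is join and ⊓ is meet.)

F

P ∧ F = K
F ∧ S = F
K ∨ F = F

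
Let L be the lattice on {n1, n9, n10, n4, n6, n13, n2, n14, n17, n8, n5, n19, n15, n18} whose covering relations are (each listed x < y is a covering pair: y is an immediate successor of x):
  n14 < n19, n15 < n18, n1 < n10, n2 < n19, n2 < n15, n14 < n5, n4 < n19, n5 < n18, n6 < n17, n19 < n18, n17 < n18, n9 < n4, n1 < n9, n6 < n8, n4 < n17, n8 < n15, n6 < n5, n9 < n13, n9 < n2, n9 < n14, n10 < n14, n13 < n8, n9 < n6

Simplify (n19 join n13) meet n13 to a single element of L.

n19 ∨ n13 = n18
n18 ∧ n13 = n13

n13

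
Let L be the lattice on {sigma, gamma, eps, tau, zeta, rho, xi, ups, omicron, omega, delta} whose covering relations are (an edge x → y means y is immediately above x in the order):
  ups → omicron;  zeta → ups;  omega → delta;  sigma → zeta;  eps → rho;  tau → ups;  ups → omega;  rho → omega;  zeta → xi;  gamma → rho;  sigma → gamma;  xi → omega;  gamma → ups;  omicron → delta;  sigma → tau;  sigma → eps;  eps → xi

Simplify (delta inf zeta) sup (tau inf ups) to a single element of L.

delta ∧ zeta = zeta
tau ∧ ups = tau
zeta ∨ tau = ups

ups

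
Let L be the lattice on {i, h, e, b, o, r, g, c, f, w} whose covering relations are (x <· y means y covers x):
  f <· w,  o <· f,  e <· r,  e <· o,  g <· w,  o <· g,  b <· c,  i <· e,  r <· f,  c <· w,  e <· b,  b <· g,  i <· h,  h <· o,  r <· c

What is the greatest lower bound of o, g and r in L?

Common lower bounds of {o, g, r}: e, i.
The greatest among these is e.

e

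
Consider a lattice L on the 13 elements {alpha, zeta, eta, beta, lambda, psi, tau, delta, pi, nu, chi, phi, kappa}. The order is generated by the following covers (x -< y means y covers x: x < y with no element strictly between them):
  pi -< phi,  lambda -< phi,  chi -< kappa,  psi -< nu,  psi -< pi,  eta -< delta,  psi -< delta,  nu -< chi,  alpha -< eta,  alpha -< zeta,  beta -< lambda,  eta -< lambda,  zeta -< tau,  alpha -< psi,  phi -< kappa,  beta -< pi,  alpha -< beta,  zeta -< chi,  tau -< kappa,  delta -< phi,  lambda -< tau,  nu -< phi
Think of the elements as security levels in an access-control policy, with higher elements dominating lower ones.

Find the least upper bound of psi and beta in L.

Common upper bounds of {psi, beta}: kappa, phi, pi.
The least among these is pi.

pi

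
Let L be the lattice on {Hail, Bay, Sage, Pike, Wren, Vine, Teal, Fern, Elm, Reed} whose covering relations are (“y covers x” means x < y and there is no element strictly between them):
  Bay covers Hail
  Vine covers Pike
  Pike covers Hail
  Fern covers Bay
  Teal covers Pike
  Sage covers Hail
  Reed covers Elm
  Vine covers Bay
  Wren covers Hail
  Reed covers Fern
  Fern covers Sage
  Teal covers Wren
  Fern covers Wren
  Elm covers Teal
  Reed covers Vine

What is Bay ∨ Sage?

Common upper bounds of {Bay, Sage}: Fern, Reed.
The least among these is Fern.

Fern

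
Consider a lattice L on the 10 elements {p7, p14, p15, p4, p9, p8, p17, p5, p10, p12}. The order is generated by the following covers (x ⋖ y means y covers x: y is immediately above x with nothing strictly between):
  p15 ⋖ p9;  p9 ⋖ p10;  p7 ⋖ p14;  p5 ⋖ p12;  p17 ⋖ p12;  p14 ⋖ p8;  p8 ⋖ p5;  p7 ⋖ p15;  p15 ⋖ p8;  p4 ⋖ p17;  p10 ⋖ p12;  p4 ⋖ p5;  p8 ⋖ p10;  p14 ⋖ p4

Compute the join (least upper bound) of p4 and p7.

p4

Common upper bounds of {p4, p7}: p12, p17, p4, p5.
The least among these is p4.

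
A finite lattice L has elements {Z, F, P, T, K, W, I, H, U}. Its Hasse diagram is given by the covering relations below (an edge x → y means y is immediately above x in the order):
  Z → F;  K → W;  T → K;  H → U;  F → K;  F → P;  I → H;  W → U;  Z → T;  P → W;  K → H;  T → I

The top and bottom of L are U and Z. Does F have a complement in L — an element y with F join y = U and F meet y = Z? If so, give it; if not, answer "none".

For every candidate y, either F ∨ y ≠ U or F ∧ y ≠ Z; no complement exists.

none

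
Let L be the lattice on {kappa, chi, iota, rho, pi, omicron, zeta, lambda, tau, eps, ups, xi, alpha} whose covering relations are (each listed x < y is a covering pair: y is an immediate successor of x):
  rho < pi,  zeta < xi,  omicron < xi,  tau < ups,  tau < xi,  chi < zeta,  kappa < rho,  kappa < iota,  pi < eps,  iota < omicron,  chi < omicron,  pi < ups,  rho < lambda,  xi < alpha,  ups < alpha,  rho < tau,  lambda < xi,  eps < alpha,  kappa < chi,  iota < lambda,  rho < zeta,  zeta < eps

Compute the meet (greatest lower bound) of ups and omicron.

kappa

Common lower bounds of {ups, omicron}: kappa.
The greatest among these is kappa.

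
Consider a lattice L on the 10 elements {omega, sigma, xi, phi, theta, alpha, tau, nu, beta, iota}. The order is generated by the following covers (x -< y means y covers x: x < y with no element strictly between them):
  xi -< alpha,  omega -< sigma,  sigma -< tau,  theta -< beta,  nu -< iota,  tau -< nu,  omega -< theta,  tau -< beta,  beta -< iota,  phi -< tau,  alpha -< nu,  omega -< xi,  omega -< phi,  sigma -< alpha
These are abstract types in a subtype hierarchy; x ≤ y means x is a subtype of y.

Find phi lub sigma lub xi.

Common upper bounds of {phi, sigma, xi}: iota, nu.
The least among these is nu.

nu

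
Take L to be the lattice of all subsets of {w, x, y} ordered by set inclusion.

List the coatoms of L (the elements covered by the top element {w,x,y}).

{w,x}, {w,y}, {x,y}

The coatoms are exactly the elements covered by {w,x,y}: {w,x}, {w,y}, {x,y}.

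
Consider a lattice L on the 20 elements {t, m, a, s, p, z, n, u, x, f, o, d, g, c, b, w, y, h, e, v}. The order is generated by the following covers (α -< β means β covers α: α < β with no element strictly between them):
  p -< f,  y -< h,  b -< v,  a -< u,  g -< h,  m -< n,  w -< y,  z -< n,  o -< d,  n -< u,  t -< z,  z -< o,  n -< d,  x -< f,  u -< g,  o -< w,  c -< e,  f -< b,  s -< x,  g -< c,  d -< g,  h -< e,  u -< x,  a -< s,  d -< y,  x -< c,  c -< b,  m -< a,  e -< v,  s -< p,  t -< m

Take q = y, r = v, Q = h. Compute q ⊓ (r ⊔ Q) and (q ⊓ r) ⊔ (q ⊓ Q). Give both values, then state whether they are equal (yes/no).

y; y; yes

r ⊔ Q = v, so q ⊓ (r ⊔ Q) = y ⊓ v = y.
q ⊓ r = y and q ⊓ Q = y, so (q ⊓ r) ⊔ (q ⊓ Q) = y ⊔ y = y.
Equal: yes.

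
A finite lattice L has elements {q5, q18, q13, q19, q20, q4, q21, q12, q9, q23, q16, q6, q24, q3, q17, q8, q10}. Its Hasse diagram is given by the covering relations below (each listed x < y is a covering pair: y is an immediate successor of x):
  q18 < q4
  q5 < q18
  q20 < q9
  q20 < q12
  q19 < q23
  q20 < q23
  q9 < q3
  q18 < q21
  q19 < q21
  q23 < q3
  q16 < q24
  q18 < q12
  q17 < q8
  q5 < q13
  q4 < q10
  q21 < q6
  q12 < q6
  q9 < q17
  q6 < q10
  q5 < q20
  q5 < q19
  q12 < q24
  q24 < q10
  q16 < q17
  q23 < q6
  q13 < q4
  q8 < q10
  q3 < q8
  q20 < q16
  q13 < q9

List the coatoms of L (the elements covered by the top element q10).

q24, q4, q6, q8

The coatoms are exactly the elements covered by q10: q24, q4, q6, q8.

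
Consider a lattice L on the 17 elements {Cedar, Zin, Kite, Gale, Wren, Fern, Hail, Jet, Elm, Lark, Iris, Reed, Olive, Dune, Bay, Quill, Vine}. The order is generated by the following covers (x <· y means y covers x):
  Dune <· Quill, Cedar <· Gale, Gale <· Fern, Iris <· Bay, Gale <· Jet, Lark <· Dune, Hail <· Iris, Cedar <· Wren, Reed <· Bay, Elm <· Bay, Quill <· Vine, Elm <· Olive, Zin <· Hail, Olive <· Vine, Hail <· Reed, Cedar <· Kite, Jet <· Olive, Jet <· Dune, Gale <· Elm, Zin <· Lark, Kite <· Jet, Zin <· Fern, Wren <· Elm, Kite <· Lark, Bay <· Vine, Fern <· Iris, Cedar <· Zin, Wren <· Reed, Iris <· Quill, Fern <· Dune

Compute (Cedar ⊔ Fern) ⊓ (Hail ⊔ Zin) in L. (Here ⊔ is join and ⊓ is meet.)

Cedar ∨ Fern = Fern
Hail ∨ Zin = Hail
Fern ∧ Hail = Zin

Zin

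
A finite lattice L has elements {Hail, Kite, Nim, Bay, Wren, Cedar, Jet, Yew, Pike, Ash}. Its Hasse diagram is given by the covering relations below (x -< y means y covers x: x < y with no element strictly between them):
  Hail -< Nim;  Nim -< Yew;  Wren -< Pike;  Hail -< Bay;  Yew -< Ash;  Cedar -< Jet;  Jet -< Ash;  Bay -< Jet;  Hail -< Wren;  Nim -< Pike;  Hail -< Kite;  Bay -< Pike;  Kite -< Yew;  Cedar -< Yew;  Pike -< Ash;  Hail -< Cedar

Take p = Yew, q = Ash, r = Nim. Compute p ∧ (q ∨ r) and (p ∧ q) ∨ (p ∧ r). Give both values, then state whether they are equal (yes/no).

Yew; Yew; yes

q ∨ r = Ash, so p ∧ (q ∨ r) = Yew ∧ Ash = Yew.
p ∧ q = Yew and p ∧ r = Nim, so (p ∧ q) ∨ (p ∧ r) = Yew ∨ Nim = Yew.
Equal: yes.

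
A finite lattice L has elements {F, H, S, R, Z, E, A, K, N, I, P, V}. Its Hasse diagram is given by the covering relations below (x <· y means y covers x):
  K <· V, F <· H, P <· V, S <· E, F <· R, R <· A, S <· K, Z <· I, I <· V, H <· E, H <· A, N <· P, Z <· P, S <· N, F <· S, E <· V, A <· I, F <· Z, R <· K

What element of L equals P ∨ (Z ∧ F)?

P

Z ∧ F = F
P ∨ F = P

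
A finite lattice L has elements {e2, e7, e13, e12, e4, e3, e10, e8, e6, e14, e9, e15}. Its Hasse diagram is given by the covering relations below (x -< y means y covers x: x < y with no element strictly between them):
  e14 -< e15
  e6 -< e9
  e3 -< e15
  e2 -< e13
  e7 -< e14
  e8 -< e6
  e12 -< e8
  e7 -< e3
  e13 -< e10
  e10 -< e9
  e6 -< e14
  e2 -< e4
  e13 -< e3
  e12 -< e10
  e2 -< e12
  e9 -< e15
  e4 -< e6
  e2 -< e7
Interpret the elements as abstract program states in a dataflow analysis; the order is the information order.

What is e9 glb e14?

Common lower bounds of {e9, e14}: e12, e2, e4, e6, e8.
The greatest among these is e6.

e6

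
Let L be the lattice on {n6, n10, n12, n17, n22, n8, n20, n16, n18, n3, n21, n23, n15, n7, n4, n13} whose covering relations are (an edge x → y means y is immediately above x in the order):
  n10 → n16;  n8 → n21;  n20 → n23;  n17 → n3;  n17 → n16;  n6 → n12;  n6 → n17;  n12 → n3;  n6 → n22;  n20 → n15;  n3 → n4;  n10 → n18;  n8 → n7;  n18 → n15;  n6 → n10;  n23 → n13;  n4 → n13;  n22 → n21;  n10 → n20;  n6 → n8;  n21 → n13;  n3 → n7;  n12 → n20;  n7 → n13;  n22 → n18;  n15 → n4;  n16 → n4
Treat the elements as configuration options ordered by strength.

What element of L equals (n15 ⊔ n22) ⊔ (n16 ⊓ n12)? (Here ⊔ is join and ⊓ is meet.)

n15

n15 ∨ n22 = n15
n16 ∧ n12 = n6
n15 ∨ n6 = n15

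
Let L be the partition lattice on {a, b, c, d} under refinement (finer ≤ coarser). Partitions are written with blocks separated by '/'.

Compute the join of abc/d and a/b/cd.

abcd

The join of abc/d and a/b/cd merges any blocks that overlap across the partitions, giving abcd.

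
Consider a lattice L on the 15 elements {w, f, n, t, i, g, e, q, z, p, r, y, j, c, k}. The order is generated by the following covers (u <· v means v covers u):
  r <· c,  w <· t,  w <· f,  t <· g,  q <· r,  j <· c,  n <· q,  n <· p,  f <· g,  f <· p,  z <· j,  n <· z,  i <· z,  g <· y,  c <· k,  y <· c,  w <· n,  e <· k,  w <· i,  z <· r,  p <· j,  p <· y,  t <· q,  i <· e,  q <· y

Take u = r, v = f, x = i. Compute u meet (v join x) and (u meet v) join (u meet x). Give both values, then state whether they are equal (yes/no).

v join x = j, so u meet (v join x) = r meet j = z.
u meet v = w and u meet x = i, so (u meet v) join (u meet x) = w join i = i.
Equal: no.

z; i; no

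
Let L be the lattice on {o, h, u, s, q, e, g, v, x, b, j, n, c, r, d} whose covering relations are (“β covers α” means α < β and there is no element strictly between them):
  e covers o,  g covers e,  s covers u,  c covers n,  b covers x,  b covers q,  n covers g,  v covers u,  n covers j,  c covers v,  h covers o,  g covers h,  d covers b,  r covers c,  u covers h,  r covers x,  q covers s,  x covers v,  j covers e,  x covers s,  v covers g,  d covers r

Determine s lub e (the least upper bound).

Common upper bounds of {s, e}: b, d, r, x.
The least among these is x.

x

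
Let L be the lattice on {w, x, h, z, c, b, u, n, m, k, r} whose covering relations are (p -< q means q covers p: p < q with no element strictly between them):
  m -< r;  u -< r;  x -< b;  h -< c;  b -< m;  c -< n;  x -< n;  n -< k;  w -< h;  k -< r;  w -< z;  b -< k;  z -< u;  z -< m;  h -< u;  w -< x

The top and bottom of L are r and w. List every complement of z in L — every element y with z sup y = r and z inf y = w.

c, k, n

Need y with z ∨ y = r and z ∧ y = w.
Checking each element gives: c, k, n.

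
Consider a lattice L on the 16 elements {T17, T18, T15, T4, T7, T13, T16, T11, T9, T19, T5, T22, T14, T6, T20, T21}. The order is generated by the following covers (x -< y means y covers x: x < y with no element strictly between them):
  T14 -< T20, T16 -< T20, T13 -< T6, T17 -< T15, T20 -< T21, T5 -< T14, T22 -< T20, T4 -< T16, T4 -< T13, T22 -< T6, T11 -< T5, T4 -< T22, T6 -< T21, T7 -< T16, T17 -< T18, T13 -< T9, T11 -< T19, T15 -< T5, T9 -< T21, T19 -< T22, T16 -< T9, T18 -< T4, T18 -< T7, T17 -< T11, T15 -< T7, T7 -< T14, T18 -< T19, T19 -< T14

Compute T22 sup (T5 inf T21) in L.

T20

T5 ∧ T21 = T5
T22 ∨ T5 = T20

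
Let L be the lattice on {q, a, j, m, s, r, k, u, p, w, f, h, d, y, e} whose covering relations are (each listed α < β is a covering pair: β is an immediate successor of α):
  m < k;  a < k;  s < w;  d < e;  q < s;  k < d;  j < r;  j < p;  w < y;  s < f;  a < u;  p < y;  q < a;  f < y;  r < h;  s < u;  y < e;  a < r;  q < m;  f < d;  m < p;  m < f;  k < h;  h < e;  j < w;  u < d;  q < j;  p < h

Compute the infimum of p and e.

p

Common lower bounds of {p, e}: j, m, p, q.
The greatest among these is p.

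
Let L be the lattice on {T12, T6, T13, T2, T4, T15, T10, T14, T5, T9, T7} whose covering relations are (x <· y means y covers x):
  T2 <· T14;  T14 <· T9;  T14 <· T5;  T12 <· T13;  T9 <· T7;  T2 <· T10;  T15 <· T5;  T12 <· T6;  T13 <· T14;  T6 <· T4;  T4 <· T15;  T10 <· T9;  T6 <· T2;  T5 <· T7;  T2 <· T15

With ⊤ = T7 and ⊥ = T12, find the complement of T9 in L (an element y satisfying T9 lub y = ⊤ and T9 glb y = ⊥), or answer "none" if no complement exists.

For every candidate y, either T9 ∨ y ≠ T7 or T9 ∧ y ≠ T12; no complement exists.

none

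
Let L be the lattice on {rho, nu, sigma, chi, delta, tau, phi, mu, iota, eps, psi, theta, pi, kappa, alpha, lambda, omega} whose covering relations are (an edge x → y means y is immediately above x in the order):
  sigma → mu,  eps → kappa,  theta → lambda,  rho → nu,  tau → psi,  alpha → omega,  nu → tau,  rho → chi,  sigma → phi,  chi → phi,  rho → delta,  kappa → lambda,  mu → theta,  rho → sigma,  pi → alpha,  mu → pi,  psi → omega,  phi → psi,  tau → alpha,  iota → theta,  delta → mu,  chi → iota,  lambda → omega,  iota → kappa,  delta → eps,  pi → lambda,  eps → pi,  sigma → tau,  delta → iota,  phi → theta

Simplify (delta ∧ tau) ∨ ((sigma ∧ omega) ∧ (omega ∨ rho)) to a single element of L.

sigma

delta ∧ tau = rho
sigma ∧ omega = sigma
omega ∨ rho = omega
sigma ∧ omega = sigma
rho ∨ sigma = sigma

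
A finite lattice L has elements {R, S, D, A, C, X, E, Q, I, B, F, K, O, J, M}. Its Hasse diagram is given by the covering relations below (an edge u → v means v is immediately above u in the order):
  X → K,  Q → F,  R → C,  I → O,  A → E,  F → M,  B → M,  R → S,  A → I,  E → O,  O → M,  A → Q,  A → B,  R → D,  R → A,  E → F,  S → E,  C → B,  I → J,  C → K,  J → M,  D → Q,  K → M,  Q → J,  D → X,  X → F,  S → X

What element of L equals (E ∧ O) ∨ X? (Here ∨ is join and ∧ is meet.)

E ∧ O = E
E ∨ X = F

F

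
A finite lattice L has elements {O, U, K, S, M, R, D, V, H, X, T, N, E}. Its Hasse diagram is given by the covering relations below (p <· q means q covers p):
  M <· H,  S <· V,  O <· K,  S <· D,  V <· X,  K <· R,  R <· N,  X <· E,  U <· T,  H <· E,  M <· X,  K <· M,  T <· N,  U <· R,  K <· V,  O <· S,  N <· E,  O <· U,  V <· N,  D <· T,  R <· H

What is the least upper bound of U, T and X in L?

Common upper bounds of {U, T, X}: E.
The least among these is E.

E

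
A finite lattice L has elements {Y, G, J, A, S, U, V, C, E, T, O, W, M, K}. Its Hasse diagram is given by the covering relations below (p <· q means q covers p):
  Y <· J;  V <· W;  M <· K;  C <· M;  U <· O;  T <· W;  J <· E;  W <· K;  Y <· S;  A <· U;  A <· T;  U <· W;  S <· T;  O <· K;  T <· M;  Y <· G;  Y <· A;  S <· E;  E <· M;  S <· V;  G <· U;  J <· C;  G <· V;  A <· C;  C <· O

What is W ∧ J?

Common lower bounds of {W, J}: Y.
The greatest among these is Y.

Y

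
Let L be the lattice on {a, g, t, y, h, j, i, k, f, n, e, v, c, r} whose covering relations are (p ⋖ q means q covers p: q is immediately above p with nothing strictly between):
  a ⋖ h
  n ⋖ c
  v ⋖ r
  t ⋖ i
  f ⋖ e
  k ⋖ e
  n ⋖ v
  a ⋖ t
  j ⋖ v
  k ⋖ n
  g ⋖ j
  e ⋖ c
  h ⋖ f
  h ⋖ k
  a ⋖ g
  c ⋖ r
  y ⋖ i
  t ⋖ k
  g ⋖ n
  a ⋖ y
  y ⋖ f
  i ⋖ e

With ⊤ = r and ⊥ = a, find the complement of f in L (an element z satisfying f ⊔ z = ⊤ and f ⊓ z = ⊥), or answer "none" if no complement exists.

Need z with f ∨ z = r and f ∧ z = a.
Checking each element gives: j.

j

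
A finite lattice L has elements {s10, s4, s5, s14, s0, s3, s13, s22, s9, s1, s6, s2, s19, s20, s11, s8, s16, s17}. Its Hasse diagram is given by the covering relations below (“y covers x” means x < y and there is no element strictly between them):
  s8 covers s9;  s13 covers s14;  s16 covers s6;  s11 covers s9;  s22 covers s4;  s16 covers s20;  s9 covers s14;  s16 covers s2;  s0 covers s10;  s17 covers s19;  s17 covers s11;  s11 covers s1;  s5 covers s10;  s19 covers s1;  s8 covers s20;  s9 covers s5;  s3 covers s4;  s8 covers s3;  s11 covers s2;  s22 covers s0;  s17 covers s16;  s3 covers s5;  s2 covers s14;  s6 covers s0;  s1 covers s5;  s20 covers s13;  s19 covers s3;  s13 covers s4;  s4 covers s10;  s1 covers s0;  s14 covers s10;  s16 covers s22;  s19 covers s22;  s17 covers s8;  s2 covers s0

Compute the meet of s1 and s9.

s5

Common lower bounds of {s1, s9}: s10, s5.
The greatest among these is s5.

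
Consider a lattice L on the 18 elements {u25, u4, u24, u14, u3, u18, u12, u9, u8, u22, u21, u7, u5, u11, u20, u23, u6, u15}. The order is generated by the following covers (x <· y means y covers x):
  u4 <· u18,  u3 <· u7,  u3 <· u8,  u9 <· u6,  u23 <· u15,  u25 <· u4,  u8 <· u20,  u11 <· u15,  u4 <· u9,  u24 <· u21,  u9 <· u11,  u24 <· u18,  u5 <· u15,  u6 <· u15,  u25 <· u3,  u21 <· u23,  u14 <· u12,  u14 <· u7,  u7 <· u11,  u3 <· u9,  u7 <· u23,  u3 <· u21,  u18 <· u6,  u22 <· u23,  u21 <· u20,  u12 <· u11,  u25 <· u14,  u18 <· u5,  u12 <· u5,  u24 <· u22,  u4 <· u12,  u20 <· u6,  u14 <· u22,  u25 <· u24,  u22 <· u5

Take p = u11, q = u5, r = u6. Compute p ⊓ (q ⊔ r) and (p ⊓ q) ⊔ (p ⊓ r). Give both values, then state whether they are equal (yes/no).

q ⊔ r = u15, so p ⊓ (q ⊔ r) = u11 ⊓ u15 = u11.
p ⊓ q = u12 and p ⊓ r = u9, so (p ⊓ q) ⊔ (p ⊓ r) = u12 ⊔ u9 = u11.
Equal: yes.

u11; u11; yes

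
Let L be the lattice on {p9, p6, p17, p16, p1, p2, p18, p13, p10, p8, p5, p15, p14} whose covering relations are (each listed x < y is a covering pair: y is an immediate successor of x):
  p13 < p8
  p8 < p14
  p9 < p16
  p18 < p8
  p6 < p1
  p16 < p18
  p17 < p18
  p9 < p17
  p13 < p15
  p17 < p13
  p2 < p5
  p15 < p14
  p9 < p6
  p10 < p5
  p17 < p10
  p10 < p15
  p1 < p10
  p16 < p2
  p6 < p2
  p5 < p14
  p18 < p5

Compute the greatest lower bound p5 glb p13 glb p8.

p17

Common lower bounds of {p5, p13, p8}: p17, p9.
The greatest among these is p17.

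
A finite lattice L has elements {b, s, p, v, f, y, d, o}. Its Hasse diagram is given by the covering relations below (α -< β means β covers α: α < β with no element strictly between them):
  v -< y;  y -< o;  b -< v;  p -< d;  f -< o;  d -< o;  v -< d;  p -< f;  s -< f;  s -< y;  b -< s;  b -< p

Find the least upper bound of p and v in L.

Common upper bounds of {p, v}: d, o.
The least among these is d.

d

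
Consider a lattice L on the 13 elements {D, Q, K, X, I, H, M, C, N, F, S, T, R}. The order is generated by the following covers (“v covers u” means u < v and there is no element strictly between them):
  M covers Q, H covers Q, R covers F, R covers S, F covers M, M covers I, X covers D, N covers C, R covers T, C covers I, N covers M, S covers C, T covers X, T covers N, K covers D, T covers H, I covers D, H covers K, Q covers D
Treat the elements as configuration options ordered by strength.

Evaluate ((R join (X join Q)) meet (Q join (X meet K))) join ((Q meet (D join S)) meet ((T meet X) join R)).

X ∨ Q = T
R ∨ T = R
X ∧ K = D
Q ∨ D = Q
R ∧ Q = Q
D ∨ S = S
Q ∧ S = D
T ∧ X = X
X ∨ R = R
D ∧ R = D
Q ∨ D = Q

Q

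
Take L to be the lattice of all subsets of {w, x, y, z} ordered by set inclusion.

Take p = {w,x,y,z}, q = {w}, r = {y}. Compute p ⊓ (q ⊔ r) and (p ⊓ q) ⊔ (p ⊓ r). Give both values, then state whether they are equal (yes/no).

{w,y}; {w,y}; yes

q ⊔ r = {w,y}, so p ⊓ (q ⊔ r) = {w,x,y,z} ⊓ {w,y} = {w,y}.
p ⊓ q = {w} and p ⊓ r = {y}, so (p ⊓ q) ⊔ (p ⊓ r) = {w} ⊔ {y} = {w,y}.
Equal: yes.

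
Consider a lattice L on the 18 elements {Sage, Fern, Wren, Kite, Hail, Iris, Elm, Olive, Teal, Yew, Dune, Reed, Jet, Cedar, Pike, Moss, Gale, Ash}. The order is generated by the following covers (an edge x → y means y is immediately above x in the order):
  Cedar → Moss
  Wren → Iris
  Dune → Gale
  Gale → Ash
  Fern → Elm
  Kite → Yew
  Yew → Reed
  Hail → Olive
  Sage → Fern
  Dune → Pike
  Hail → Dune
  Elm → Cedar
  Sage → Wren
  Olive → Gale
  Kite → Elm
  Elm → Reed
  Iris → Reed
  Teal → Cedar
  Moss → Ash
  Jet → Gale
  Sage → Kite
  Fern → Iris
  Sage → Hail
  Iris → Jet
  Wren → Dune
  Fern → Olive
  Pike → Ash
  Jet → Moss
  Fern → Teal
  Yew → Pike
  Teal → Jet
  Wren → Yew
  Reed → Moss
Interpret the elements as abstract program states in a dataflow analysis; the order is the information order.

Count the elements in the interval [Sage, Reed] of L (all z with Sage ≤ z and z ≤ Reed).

The interval [Sage, Reed] = {Elm, Fern, Iris, Kite, Reed, Sage, Wren, Yew}, which has 8 elements.

8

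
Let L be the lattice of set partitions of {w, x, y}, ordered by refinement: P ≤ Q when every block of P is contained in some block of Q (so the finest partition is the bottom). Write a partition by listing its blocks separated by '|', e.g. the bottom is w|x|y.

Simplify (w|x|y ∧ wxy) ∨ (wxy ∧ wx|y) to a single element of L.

w|x|y ∧ wxy = w|x|y
wxy ∧ wx|y = wx|y
w|x|y ∨ wx|y = wx|y

wx|y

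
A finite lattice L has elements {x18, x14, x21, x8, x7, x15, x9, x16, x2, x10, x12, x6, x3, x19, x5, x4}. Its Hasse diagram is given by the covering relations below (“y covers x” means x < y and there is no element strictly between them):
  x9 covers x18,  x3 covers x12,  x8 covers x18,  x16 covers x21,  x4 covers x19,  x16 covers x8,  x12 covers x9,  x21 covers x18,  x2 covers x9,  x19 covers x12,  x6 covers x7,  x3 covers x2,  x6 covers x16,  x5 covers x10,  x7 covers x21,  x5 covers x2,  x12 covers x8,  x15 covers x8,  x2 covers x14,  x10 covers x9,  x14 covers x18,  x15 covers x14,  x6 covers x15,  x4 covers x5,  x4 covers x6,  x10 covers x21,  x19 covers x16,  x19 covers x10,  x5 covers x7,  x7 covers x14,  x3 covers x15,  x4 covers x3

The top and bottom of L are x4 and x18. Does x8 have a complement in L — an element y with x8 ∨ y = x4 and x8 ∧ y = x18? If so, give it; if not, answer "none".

x5

Need y with x8 ∨ y = x4 and x8 ∧ y = x18.
Checking each element gives: x5.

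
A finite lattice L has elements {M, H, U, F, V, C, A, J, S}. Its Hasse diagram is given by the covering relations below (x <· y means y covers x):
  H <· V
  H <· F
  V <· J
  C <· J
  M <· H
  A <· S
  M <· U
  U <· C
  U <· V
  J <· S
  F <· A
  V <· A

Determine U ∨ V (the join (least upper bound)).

V

Common upper bounds of {U, V}: A, J, S, V.
The least among these is V.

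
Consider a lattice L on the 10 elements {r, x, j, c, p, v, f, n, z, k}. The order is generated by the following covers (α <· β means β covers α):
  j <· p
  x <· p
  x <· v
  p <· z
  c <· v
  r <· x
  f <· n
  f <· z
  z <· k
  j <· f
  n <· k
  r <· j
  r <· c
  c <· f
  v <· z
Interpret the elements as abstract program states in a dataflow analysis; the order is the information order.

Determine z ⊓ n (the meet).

Common lower bounds of {z, n}: c, f, j, r.
The greatest among these is f.

f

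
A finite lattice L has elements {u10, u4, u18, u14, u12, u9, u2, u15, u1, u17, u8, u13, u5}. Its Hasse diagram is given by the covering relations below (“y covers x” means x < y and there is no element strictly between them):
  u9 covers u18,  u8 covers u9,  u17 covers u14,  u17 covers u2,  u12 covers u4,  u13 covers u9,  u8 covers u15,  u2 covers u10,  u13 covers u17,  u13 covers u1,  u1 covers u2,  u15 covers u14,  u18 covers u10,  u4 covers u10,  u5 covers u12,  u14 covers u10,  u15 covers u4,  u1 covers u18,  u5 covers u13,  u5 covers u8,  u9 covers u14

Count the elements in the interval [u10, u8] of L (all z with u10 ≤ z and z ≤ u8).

The interval [u10, u8] = {u10, u14, u15, u18, u4, u8, u9}, which has 7 elements.

7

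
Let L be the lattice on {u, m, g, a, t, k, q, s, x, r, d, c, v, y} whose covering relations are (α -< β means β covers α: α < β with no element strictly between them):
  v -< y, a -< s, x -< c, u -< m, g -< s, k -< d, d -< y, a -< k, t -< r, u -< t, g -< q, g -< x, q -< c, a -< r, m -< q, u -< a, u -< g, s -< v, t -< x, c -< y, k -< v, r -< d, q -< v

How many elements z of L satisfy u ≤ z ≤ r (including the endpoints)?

The interval [u, r] = {a, r, t, u}, which has 4 elements.

4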